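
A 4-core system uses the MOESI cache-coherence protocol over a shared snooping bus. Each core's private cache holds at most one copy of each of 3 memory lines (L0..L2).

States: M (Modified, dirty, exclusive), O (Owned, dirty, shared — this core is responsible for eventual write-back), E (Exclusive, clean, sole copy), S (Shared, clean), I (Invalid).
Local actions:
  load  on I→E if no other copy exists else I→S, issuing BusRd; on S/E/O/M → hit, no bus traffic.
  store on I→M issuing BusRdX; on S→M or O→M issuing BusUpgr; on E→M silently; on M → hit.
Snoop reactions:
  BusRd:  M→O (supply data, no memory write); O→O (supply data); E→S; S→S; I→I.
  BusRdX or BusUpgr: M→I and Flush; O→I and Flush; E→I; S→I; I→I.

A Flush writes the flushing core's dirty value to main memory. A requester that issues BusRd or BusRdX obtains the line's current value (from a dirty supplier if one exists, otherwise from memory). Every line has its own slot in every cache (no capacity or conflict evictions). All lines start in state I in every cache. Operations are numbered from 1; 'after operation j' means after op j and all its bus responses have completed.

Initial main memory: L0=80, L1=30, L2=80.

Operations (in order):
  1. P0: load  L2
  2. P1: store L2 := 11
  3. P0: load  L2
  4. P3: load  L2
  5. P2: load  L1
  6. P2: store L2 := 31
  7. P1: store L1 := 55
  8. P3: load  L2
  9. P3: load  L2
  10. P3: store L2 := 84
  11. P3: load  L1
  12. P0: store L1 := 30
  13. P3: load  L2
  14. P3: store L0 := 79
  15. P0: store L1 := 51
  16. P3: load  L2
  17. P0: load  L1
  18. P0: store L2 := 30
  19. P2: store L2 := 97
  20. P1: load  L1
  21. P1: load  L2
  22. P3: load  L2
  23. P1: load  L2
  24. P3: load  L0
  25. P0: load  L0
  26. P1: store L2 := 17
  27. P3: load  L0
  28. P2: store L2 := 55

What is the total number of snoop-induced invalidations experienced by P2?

step 1: P0: load  L2  ⟶  EIII  (L2)  txn=BusRd  M[L2]=80
step 2: P1: store L2 := 11  ⟶  IMII  (L2)  txn=BusRdX  M[L2]=80
step 3: P0: load  L2  ⟶  SOII  (L2)  txn=BusRd  M[L2]=80
step 4: P3: load  L2  ⟶  SOIS  (L2)  txn=BusRd  M[L2]=80
step 5: P2: load  L1  ⟶  IIEI  (L1)  txn=BusRd  M[L1]=30
step 6: P2: store L2 := 31  ⟶  IIMI  (L2)  txn=BusRdX+Flush  M[L2]=11
step 7: P1: store L1 := 55  ⟶  IMII  (L1)  txn=BusRdX  M[L1]=30
step 8: P3: load  L2  ⟶  IIOS  (L2)  txn=BusRd  M[L2]=11
step 9: P3: load  L2  ⟶  IIOS  (L2)  txn=∅  M[L2]=11
step 10: P3: store L2 := 84  ⟶  IIIM  (L2)  txn=BusUpgr+Flush  M[L2]=31
step 11: P3: load  L1  ⟶  IOIS  (L1)  txn=BusRd  M[L1]=30
step 12: P0: store L1 := 30  ⟶  MIII  (L1)  txn=BusRdX+Flush  M[L1]=55
step 13: P3: load  L2  ⟶  IIIM  (L2)  txn=∅  M[L2]=31
step 14: P3: store L0 := 79  ⟶  IIIM  (L0)  txn=BusRdX  M[L0]=80
step 15: P0: store L1 := 51  ⟶  MIII  (L1)  txn=∅  M[L1]=55
step 16: P3: load  L2  ⟶  IIIM  (L2)  txn=∅  M[L2]=31
step 17: P0: load  L1  ⟶  MIII  (L1)  txn=∅  M[L1]=55
step 18: P0: store L2 := 30  ⟶  MIII  (L2)  txn=BusRdX+Flush  M[L2]=84
step 19: P2: store L2 := 97  ⟶  IIMI  (L2)  txn=BusRdX+Flush  M[L2]=30
step 20: P1: load  L1  ⟶  OSII  (L1)  txn=BusRd  M[L1]=55
step 21: P1: load  L2  ⟶  ISOI  (L2)  txn=BusRd  M[L2]=30
step 22: P3: load  L2  ⟶  ISOS  (L2)  txn=BusRd  M[L2]=30
step 23: P1: load  L2  ⟶  ISOS  (L2)  txn=∅  M[L2]=30
step 24: P3: load  L0  ⟶  IIIM  (L0)  txn=∅  M[L0]=80
step 25: P0: load  L0  ⟶  SIIO  (L0)  txn=BusRd  M[L0]=80
step 26: P1: store L2 := 17  ⟶  IMII  (L2)  txn=BusUpgr+Flush  M[L2]=97
step 27: P3: load  L0  ⟶  SIIO  (L0)  txn=∅  M[L0]=80
step 28: P2: store L2 := 55  ⟶  IIMI  (L2)  txn=BusRdX+Flush  M[L2]=17

invalidations = 3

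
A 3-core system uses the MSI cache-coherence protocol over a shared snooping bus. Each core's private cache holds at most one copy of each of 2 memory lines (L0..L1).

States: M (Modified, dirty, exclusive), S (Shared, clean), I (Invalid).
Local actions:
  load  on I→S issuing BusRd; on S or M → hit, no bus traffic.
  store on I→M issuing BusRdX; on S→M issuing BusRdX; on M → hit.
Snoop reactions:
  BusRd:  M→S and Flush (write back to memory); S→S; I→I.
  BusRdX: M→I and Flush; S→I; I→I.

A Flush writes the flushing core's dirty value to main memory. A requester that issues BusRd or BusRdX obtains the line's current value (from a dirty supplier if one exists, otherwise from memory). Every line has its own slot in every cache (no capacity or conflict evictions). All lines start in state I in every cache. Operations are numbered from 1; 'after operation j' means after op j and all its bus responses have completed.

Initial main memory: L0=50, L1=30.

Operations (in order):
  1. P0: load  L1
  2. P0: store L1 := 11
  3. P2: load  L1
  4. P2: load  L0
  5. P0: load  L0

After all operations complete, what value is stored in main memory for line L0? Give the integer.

memory[L0] = 50

  op1 P0: load  L1 → S/I/I on L1; bus BusRd; mem=30
  op2 P0: store L1 := 11 → M/I/I on L1; bus BusRdX; mem=30
  op3 P2: load  L1 → S/I/S on L1; bus BusRd Flush; mem=11
  op4 P2: load  L0 → I/I/S on L0; bus BusRd; mem=50
  op5 P0: load  L0 → S/I/S on L0; bus BusRd; mem=50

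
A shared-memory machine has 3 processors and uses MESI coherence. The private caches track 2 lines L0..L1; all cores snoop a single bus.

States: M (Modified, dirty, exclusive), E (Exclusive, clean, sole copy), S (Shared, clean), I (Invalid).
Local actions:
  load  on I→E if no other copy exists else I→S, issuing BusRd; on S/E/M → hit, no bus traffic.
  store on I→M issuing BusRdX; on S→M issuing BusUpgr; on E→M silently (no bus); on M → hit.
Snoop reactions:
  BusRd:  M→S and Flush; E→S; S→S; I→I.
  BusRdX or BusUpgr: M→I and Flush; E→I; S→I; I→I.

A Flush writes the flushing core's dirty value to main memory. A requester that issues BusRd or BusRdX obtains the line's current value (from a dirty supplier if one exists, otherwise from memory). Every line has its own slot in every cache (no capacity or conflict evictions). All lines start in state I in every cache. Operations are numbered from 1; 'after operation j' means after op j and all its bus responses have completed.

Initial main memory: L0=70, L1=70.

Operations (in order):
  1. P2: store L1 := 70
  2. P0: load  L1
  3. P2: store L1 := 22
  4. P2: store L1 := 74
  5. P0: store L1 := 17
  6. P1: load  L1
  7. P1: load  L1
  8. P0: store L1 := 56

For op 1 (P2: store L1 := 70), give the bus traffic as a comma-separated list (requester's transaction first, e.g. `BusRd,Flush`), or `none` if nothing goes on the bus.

bus = BusRdX

1. P2: store L1 := 70  bus=[BusRdX]  L1: P0=I P1=I P2=M  mem[L1]=70
2. P0: load  L1  bus=[BusRd,Flush]  L1: P0=S P1=I P2=S  mem[L1]=70
3. P2: store L1 := 22  bus=[BusUpgr]  L1: P0=I P1=I P2=M  mem[L1]=70
4. P2: store L1 := 74  bus=[-]  L1: P0=I P1=I P2=M  mem[L1]=70
5. P0: store L1 := 17  bus=[BusRdX,Flush]  L1: P0=M P1=I P2=I  mem[L1]=74
6. P1: load  L1  bus=[BusRd,Flush]  L1: P0=S P1=S P2=I  mem[L1]=17
7. P1: load  L1  bus=[-]  L1: P0=S P1=S P2=I  mem[L1]=17
8. P0: store L1 := 56  bus=[BusUpgr]  L1: P0=M P1=I P2=I  mem[L1]=17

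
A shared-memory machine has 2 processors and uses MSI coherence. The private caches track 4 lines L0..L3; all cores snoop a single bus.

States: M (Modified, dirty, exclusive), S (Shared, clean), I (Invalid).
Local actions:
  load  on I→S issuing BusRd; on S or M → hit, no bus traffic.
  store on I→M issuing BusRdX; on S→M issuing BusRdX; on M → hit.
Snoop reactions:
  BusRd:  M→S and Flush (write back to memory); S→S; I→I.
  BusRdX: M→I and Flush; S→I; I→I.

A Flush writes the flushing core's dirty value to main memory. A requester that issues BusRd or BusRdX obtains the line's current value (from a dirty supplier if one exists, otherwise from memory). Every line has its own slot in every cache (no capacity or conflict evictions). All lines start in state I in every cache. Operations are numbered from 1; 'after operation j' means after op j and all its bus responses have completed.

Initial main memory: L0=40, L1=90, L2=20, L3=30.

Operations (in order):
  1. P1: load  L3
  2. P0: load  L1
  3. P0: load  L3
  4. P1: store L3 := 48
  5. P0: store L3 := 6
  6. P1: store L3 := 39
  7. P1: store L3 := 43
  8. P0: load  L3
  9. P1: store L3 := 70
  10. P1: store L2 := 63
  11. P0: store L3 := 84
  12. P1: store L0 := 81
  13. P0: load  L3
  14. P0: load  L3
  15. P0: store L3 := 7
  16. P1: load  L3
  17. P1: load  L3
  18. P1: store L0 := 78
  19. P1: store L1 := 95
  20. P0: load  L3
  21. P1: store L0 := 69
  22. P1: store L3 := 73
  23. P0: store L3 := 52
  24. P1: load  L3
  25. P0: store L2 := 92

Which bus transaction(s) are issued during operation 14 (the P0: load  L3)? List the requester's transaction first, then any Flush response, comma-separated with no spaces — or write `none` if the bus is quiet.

step 1: P1: load  L3  ⟶  IS  (L3)  txn=BusRd  M[L3]=30
step 2: P0: load  L1  ⟶  SI  (L1)  txn=BusRd  M[L1]=90
step 3: P0: load  L3  ⟶  SS  (L3)  txn=BusRd  M[L3]=30
step 4: P1: store L3 := 48  ⟶  IM  (L3)  txn=BusRdX  M[L3]=30
step 5: P0: store L3 := 6  ⟶  MI  (L3)  txn=BusRdX+Flush  M[L3]=48
step 6: P1: store L3 := 39  ⟶  IM  (L3)  txn=BusRdX+Flush  M[L3]=6
step 7: P1: store L3 := 43  ⟶  IM  (L3)  txn=∅  M[L3]=6
step 8: P0: load  L3  ⟶  SS  (L3)  txn=BusRd+Flush  M[L3]=43
step 9: P1: store L3 := 70  ⟶  IM  (L3)  txn=BusRdX  M[L3]=43
step 10: P1: store L2 := 63  ⟶  IM  (L2)  txn=BusRdX  M[L2]=20
step 11: P0: store L3 := 84  ⟶  MI  (L3)  txn=BusRdX+Flush  M[L3]=70
step 12: P1: store L0 := 81  ⟶  IM  (L0)  txn=BusRdX  M[L0]=40
step 13: P0: load  L3  ⟶  MI  (L3)  txn=∅  M[L3]=70
step 14: P0: load  L3  ⟶  MI  (L3)  txn=∅  M[L3]=70
step 15: P0: store L3 := 7  ⟶  MI  (L3)  txn=∅  M[L3]=70
step 16: P1: load  L3  ⟶  SS  (L3)  txn=BusRd+Flush  M[L3]=7
step 17: P1: load  L3  ⟶  SS  (L3)  txn=∅  M[L3]=7
step 18: P1: store L0 := 78  ⟶  IM  (L0)  txn=∅  M[L0]=40
step 19: P1: store L1 := 95  ⟶  IM  (L1)  txn=BusRdX  M[L1]=90
step 20: P0: load  L3  ⟶  SS  (L3)  txn=∅  M[L3]=7
step 21: P1: store L0 := 69  ⟶  IM  (L0)  txn=∅  M[L0]=40
step 22: P1: store L3 := 73  ⟶  IM  (L3)  txn=BusRdX  M[L3]=7
step 23: P0: store L3 := 52  ⟶  MI  (L3)  txn=BusRdX+Flush  M[L3]=73
step 24: P1: load  L3  ⟶  SS  (L3)  txn=BusRd+Flush  M[L3]=52
step 25: P0: store L2 := 92  ⟶  MI  (L2)  txn=BusRdX+Flush  M[L2]=63

bus = none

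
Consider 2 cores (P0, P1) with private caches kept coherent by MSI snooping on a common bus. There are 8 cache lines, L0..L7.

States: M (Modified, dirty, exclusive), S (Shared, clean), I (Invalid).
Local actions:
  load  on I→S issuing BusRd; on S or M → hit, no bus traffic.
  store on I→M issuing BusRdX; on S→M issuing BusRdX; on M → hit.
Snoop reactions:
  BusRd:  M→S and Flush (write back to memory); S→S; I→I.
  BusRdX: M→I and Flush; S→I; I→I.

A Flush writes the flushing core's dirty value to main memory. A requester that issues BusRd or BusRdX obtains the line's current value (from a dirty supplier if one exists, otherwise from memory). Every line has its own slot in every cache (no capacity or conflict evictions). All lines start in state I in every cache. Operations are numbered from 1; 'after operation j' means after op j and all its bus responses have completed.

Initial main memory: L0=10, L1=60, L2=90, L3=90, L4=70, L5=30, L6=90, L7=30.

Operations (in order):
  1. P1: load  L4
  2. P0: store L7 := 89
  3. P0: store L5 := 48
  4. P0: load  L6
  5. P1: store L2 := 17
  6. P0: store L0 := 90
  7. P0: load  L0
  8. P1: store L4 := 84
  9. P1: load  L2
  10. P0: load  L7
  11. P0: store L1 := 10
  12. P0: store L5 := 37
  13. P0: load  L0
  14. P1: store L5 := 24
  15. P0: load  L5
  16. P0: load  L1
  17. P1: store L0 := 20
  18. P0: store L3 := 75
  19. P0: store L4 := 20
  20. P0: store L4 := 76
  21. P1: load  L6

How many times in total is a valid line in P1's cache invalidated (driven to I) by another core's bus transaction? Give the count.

  op1 P1: load  L4 → I/S on L4; bus BusRd; mem=70
  op2 P0: store L7 := 89 → M/I on L7; bus BusRdX; mem=30
  op3 P0: store L5 := 48 → M/I on L5; bus BusRdX; mem=30
  op4 P0: load  L6 → S/I on L6; bus BusRd; mem=90
  op5 P1: store L2 := 17 → I/M on L2; bus BusRdX; mem=90
  op6 P0: store L0 := 90 → M/I on L0; bus BusRdX; mem=10
  op7 P0: load  L0 → M/I on L0; bus (none); mem=10
  op8 P1: store L4 := 84 → I/M on L4; bus BusRdX; mem=70
  op9 P1: load  L2 → I/M on L2; bus (none); mem=90
  op10 P0: load  L7 → M/I on L7; bus (none); mem=30
  op11 P0: store L1 := 10 → M/I on L1; bus BusRdX; mem=60
  op12 P0: store L5 := 37 → M/I on L5; bus (none); mem=30
  op13 P0: load  L0 → M/I on L0; bus (none); mem=10
  op14 P1: store L5 := 24 → I/M on L5; bus BusRdX Flush; mem=37
  op15 P0: load  L5 → S/S on L5; bus BusRd Flush; mem=24
  op16 P0: load  L1 → M/I on L1; bus (none); mem=60
  op17 P1: store L0 := 20 → I/M on L0; bus BusRdX Flush; mem=90
  op18 P0: store L3 := 75 → M/I on L3; bus BusRdX; mem=90
  op19 P0: store L4 := 20 → M/I on L4; bus BusRdX Flush; mem=84
  op20 P0: store L4 := 76 → M/I on L4; bus (none); mem=84
  op21 P1: load  L6 → S/S on L6; bus BusRd; mem=90

invalidations = 1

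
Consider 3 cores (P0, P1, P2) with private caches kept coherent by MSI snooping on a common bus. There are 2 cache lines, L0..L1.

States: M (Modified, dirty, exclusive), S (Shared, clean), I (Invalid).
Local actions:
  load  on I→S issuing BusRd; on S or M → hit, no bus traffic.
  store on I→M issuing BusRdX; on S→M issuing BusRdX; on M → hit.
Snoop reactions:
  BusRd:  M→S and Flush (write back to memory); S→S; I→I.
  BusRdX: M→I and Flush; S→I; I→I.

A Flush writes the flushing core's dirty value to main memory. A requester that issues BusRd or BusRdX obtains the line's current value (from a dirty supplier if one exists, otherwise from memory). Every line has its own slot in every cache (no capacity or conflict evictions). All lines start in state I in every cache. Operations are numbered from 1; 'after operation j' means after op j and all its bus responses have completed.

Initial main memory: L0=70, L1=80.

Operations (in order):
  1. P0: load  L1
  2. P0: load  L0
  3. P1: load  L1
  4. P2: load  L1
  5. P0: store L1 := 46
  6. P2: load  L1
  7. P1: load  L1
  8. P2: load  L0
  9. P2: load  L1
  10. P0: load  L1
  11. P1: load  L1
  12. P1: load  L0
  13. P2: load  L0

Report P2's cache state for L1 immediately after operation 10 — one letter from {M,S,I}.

state = S

1. P0: load  L1  bus=[BusRd]  L1: P0=S P1=I P2=I  mem[L1]=80
2. P0: load  L0  bus=[BusRd]  L0: P0=S P1=I P2=I  mem[L0]=70
3. P1: load  L1  bus=[BusRd]  L1: P0=S P1=S P2=I  mem[L1]=80
4. P2: load  L1  bus=[BusRd]  L1: P0=S P1=S P2=S  mem[L1]=80
5. P0: store L1 := 46  bus=[BusRdX]  L1: P0=M P1=I P2=I  mem[L1]=80
6. P2: load  L1  bus=[BusRd,Flush]  L1: P0=S P1=I P2=S  mem[L1]=46
7. P1: load  L1  bus=[BusRd]  L1: P0=S P1=S P2=S  mem[L1]=46
8. P2: load  L0  bus=[BusRd]  L0: P0=S P1=I P2=S  mem[L0]=70
9. P2: load  L1  bus=[-]  L1: P0=S P1=S P2=S  mem[L1]=46
10. P0: load  L1  bus=[-]  L1: P0=S P1=S P2=S  mem[L1]=46
11. P1: load  L1  bus=[-]  L1: P0=S P1=S P2=S  mem[L1]=46
12. P1: load  L0  bus=[BusRd]  L0: P0=S P1=S P2=S  mem[L0]=70
13. P2: load  L0  bus=[-]  L0: P0=S P1=S P2=S  mem[L0]=70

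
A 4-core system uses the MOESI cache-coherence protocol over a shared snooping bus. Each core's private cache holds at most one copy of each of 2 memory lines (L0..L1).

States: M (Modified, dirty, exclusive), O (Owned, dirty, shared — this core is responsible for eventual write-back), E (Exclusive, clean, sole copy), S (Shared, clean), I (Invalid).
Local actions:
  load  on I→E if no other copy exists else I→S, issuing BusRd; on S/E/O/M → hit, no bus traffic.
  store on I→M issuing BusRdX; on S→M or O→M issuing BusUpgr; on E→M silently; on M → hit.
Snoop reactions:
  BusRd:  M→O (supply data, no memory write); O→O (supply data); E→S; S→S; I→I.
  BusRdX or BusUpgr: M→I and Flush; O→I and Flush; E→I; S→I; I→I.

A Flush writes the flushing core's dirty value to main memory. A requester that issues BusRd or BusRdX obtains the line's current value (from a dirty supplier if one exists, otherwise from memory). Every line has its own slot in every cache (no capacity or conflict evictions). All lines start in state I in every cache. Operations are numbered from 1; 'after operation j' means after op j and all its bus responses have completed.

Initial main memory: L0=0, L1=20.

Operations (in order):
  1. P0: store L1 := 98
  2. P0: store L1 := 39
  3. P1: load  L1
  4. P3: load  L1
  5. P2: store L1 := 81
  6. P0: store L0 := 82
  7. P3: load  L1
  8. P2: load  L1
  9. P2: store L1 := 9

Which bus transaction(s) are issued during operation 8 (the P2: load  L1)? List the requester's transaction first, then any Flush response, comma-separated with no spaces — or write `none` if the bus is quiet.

step 1: P0: store L1 := 98  ⟶  MIII  (L1)  txn=BusRdX  M[L1]=20
step 2: P0: store L1 := 39  ⟶  MIII  (L1)  txn=∅  M[L1]=20
step 3: P1: load  L1  ⟶  OSII  (L1)  txn=BusRd  M[L1]=20
step 4: P3: load  L1  ⟶  OSIS  (L1)  txn=BusRd  M[L1]=20
step 5: P2: store L1 := 81  ⟶  IIMI  (L1)  txn=BusRdX+Flush  M[L1]=39
step 6: P0: store L0 := 82  ⟶  MIII  (L0)  txn=BusRdX  M[L0]=0
step 7: P3: load  L1  ⟶  IIOS  (L1)  txn=BusRd  M[L1]=39
step 8: P2: load  L1  ⟶  IIOS  (L1)  txn=∅  M[L1]=39
step 9: P2: store L1 := 9  ⟶  IIMI  (L1)  txn=BusUpgr  M[L1]=39

bus = none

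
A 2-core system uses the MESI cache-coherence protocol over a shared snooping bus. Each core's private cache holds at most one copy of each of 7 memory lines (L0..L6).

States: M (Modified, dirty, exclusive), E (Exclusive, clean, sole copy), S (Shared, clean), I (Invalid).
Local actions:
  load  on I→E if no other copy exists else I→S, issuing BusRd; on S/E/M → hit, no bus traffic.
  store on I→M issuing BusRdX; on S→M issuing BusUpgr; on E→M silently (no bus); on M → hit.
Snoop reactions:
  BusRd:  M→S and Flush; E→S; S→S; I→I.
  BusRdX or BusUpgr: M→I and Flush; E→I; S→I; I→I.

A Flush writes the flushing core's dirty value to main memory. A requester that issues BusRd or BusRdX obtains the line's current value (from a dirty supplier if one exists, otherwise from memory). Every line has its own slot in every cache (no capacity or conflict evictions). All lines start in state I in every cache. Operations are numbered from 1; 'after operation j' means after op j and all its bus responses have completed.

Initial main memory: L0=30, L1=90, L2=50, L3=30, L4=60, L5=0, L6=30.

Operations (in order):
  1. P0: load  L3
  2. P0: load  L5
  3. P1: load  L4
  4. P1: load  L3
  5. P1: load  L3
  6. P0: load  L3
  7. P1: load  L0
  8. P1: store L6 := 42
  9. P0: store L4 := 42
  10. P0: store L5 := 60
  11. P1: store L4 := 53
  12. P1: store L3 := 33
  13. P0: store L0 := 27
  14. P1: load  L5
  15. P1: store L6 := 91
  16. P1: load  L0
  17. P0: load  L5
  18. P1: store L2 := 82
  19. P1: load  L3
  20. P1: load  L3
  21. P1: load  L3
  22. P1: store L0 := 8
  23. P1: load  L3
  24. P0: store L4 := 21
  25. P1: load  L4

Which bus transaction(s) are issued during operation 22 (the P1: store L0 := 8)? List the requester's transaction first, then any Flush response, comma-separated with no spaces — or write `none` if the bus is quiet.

[1] P0: load  L3 | P0:E(30), P1:I | bus: BusRd
[2] P0: load  L5 | P0:E(0), P1:I | bus: BusRd
[3] P1: load  L4 | P0:I, P1:E(60) | bus: BusRd
[4] P1: load  L3 | P0:S(30), P1:S(30) | bus: BusRd
[5] P1: load  L3 | P0:S(30), P1:S(30) | bus: none
[6] P0: load  L3 | P0:S(30), P1:S(30) | bus: none
[7] P1: load  L0 | P0:I, P1:E(30) | bus: BusRd
[8] P1: store L6 := 42 | P0:I, P1:M(42) | bus: BusRdX
[9] P0: store L4 := 42 | P0:M(42), P1:I | bus: BusRdX
[10] P0: store L5 := 60 | P0:M(60), P1:I | bus: none
[11] P1: store L4 := 53 | P0:I, P1:M(53) | bus: BusRdX,Flush
[12] P1: store L3 := 33 | P0:I, P1:M(33) | bus: BusUpgr
[13] P0: store L0 := 27 | P0:M(27), P1:I | bus: BusRdX
[14] P1: load  L5 | P0:S(60), P1:S(60) | bus: BusRd,Flush
[15] P1: store L6 := 91 | P0:I, P1:M(91) | bus: none
[16] P1: load  L0 | P0:S(27), P1:S(27) | bus: BusRd,Flush
[17] P0: load  L5 | P0:S(60), P1:S(60) | bus: none
[18] P1: store L2 := 82 | P0:I, P1:M(82) | bus: BusRdX
[19] P1: load  L3 | P0:I, P1:M(33) | bus: none
[20] P1: load  L3 | P0:I, P1:M(33) | bus: none
[21] P1: load  L3 | P0:I, P1:M(33) | bus: none
[22] P1: store L0 := 8 | P0:I, P1:M(8) | bus: BusUpgr
[23] P1: load  L3 | P0:I, P1:M(33) | bus: none
[24] P0: store L4 := 21 | P0:M(21), P1:I | bus: BusRdX,Flush
[25] P1: load  L4 | P0:S(21), P1:S(21) | bus: BusRd,Flush

bus = BusUpgr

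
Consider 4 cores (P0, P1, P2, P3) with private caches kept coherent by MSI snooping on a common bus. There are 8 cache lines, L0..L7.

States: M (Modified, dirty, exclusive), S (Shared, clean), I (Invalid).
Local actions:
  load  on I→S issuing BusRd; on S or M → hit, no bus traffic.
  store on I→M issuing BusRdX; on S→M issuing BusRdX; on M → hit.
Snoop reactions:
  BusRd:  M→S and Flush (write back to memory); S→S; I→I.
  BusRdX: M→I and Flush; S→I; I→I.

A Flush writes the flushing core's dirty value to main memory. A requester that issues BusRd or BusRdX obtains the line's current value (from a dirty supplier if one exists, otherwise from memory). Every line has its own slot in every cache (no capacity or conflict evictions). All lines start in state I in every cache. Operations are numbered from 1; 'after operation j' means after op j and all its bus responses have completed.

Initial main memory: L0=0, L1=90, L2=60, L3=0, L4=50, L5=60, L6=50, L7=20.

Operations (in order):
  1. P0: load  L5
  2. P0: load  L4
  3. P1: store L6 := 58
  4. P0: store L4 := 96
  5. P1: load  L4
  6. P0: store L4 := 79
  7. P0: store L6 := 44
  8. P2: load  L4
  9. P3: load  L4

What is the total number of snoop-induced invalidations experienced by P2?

invalidations = 0

step 1: P0: load  L5  ⟶  SIII  (L5)  txn=BusRd  M[L5]=60
step 2: P0: load  L4  ⟶  SIII  (L4)  txn=BusRd  M[L4]=50
step 3: P1: store L6 := 58  ⟶  IMII  (L6)  txn=BusRdX  M[L6]=50
step 4: P0: store L4 := 96  ⟶  MIII  (L4)  txn=BusRdX  M[L4]=50
step 5: P1: load  L4  ⟶  SSII  (L4)  txn=BusRd+Flush  M[L4]=96
step 6: P0: store L4 := 79  ⟶  MIII  (L4)  txn=BusRdX  M[L4]=96
step 7: P0: store L6 := 44  ⟶  MIII  (L6)  txn=BusRdX+Flush  M[L6]=58
step 8: P2: load  L4  ⟶  SISI  (L4)  txn=BusRd+Flush  M[L4]=79
step 9: P3: load  L4  ⟶  SISS  (L4)  txn=BusRd  M[L4]=79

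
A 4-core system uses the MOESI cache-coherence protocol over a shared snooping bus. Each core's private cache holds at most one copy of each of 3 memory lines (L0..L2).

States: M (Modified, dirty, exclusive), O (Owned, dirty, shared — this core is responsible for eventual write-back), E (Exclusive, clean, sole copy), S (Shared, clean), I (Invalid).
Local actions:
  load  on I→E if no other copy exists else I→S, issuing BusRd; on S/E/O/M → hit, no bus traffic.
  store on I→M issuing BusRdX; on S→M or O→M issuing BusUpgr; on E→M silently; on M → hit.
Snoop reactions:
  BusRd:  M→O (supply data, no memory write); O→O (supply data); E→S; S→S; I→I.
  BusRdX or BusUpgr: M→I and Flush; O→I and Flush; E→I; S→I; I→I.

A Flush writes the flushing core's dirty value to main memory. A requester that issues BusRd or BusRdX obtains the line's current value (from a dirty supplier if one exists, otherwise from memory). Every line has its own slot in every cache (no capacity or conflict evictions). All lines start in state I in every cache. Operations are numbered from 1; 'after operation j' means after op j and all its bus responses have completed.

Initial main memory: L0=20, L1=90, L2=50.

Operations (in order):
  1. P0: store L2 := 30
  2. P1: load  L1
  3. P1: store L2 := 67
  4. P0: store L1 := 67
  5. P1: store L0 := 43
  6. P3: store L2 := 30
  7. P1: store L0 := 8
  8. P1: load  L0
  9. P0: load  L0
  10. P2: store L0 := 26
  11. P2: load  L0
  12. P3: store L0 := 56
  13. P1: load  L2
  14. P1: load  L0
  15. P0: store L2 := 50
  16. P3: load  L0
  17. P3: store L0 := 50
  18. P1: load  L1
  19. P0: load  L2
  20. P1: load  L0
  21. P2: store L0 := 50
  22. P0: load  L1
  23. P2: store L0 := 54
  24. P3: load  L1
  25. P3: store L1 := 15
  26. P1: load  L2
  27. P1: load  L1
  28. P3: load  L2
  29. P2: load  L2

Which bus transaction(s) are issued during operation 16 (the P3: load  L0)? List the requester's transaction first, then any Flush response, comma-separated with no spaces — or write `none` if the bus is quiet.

bus = none

1. P0: store L2 := 30  bus=[BusRdX]  L2: P0=M P1=I P2=I P3=I  mem[L2]=50
2. P1: load  L1  bus=[BusRd]  L1: P0=I P1=E P2=I P3=I  mem[L1]=90
3. P1: store L2 := 67  bus=[BusRdX,Flush]  L2: P0=I P1=M P2=I P3=I  mem[L2]=30
4. P0: store L1 := 67  bus=[BusRdX]  L1: P0=M P1=I P2=I P3=I  mem[L1]=90
5. P1: store L0 := 43  bus=[BusRdX]  L0: P0=I P1=M P2=I P3=I  mem[L0]=20
6. P3: store L2 := 30  bus=[BusRdX,Flush]  L2: P0=I P1=I P2=I P3=M  mem[L2]=67
7. P1: store L0 := 8  bus=[-]  L0: P0=I P1=M P2=I P3=I  mem[L0]=20
8. P1: load  L0  bus=[-]  L0: P0=I P1=M P2=I P3=I  mem[L0]=20
9. P0: load  L0  bus=[BusRd]  L0: P0=S P1=O P2=I P3=I  mem[L0]=20
10. P2: store L0 := 26  bus=[BusRdX,Flush]  L0: P0=I P1=I P2=M P3=I  mem[L0]=8
11. P2: load  L0  bus=[-]  L0: P0=I P1=I P2=M P3=I  mem[L0]=8
12. P3: store L0 := 56  bus=[BusRdX,Flush]  L0: P0=I P1=I P2=I P3=M  mem[L0]=26
13. P1: load  L2  bus=[BusRd]  L2: P0=I P1=S P2=I P3=O  mem[L2]=67
14. P1: load  L0  bus=[BusRd]  L0: P0=I P1=S P2=I P3=O  mem[L0]=26
15. P0: store L2 := 50  bus=[BusRdX,Flush]  L2: P0=M P1=I P2=I P3=I  mem[L2]=30
16. P3: load  L0  bus=[-]  L0: P0=I P1=S P2=I P3=O  mem[L0]=26
17. P3: store L0 := 50  bus=[BusUpgr]  L0: P0=I P1=I P2=I P3=M  mem[L0]=26
18. P1: load  L1  bus=[BusRd]  L1: P0=O P1=S P2=I P3=I  mem[L1]=90
19. P0: load  L2  bus=[-]  L2: P0=M P1=I P2=I P3=I  mem[L2]=30
20. P1: load  L0  bus=[BusRd]  L0: P0=I P1=S P2=I P3=O  mem[L0]=26
21. P2: store L0 := 50  bus=[BusRdX,Flush]  L0: P0=I P1=I P2=M P3=I  mem[L0]=50
22. P0: load  L1  bus=[-]  L1: P0=O P1=S P2=I P3=I  mem[L1]=90
23. P2: store L0 := 54  bus=[-]  L0: P0=I P1=I P2=M P3=I  mem[L0]=50
24. P3: load  L1  bus=[BusRd]  L1: P0=O P1=S P2=I P3=S  mem[L1]=90
25. P3: store L1 := 15  bus=[BusUpgr,Flush]  L1: P0=I P1=I P2=I P3=M  mem[L1]=67
26. P1: load  L2  bus=[BusRd]  L2: P0=O P1=S P2=I P3=I  mem[L2]=30
27. P1: load  L1  bus=[BusRd]  L1: P0=I P1=S P2=I P3=O  mem[L1]=67
28. P3: load  L2  bus=[BusRd]  L2: P0=O P1=S P2=I P3=S  mem[L2]=30
29. P2: load  L2  bus=[BusRd]  L2: P0=O P1=S P2=S P3=S  mem[L2]=30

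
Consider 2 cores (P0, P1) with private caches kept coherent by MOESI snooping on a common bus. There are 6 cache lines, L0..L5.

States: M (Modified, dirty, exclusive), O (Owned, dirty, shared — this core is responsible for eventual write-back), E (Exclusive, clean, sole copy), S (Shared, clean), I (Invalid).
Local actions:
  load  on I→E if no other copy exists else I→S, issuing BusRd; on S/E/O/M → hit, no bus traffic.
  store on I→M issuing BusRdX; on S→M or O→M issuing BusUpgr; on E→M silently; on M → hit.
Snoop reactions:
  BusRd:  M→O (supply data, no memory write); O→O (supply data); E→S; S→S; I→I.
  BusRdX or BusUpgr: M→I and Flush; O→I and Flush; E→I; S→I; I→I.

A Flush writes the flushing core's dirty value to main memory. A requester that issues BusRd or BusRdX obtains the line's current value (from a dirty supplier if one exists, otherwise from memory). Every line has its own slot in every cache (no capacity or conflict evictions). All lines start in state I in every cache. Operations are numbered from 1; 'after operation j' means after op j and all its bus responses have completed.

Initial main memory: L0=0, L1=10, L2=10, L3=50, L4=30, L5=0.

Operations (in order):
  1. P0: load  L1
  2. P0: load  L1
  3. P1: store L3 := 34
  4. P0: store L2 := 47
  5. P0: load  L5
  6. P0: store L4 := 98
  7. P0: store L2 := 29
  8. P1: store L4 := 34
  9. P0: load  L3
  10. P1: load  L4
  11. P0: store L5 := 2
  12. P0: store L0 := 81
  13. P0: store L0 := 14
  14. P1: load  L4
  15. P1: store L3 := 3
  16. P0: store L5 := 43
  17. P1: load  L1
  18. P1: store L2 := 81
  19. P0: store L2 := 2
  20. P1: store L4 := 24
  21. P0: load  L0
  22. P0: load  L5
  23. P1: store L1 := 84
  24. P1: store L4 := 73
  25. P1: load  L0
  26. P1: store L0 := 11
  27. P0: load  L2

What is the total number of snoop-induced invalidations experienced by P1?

invalidations = 1

  op1 P0: load  L1 → E/I on L1; bus BusRd; mem=10
  op2 P0: load  L1 → E/I on L1; bus (none); mem=10
  op3 P1: store L3 := 34 → I/M on L3; bus BusRdX; mem=50
  op4 P0: store L2 := 47 → M/I on L2; bus BusRdX; mem=10
  op5 P0: load  L5 → E/I on L5; bus BusRd; mem=0
  op6 P0: store L4 := 98 → M/I on L4; bus BusRdX; mem=30
  op7 P0: store L2 := 29 → M/I on L2; bus (none); mem=10
  op8 P1: store L4 := 34 → I/M on L4; bus BusRdX Flush; mem=98
  op9 P0: load  L3 → S/O on L3; bus BusRd; mem=50
  op10 P1: load  L4 → I/M on L4; bus (none); mem=98
  op11 P0: store L5 := 2 → M/I on L5; bus (none); mem=0
  op12 P0: store L0 := 81 → M/I on L0; bus BusRdX; mem=0
  op13 P0: store L0 := 14 → M/I on L0; bus (none); mem=0
  op14 P1: load  L4 → I/M on L4; bus (none); mem=98
  op15 P1: store L3 := 3 → I/M on L3; bus BusUpgr; mem=50
  op16 P0: store L5 := 43 → M/I on L5; bus (none); mem=0
  op17 P1: load  L1 → S/S on L1; bus BusRd; mem=10
  op18 P1: store L2 := 81 → I/M on L2; bus BusRdX Flush; mem=29
  op19 P0: store L2 := 2 → M/I on L2; bus BusRdX Flush; mem=81
  op20 P1: store L4 := 24 → I/M on L4; bus (none); mem=98
  op21 P0: load  L0 → M/I on L0; bus (none); mem=0
  op22 P0: load  L5 → M/I on L5; bus (none); mem=0
  op23 P1: store L1 := 84 → I/M on L1; bus BusUpgr; mem=10
  op24 P1: store L4 := 73 → I/M on L4; bus (none); mem=98
  op25 P1: load  L0 → O/S on L0; bus BusRd; mem=0
  op26 P1: store L0 := 11 → I/M on L0; bus BusUpgr Flush; mem=14
  op27 P0: load  L2 → M/I on L2; bus (none); mem=81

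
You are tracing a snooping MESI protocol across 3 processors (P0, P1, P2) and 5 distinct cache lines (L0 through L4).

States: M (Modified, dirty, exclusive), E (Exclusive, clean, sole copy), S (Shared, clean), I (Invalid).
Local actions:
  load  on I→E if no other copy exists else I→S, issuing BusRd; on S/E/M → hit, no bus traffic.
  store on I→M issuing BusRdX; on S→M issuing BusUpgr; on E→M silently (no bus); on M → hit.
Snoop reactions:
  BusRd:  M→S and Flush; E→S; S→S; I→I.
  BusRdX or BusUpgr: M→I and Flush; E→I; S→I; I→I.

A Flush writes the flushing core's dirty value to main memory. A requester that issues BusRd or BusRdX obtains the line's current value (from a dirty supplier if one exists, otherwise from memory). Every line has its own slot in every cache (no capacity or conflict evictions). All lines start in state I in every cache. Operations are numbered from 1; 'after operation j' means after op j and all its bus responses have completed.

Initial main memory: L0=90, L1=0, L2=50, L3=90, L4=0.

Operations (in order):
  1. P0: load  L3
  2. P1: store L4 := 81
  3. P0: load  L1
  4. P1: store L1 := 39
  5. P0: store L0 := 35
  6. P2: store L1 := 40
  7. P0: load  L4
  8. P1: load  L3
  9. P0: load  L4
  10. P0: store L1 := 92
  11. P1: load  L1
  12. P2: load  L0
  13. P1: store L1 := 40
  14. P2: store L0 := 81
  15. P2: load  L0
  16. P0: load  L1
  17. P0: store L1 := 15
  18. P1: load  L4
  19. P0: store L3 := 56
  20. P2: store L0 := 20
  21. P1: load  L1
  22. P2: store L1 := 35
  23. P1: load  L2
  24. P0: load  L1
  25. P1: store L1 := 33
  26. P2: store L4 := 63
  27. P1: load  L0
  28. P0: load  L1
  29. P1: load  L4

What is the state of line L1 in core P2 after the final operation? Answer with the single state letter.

1. P0: load  L3  bus=[BusRd]  L3: P0=E P1=I P2=I  mem[L3]=90
2. P1: store L4 := 81  bus=[BusRdX]  L4: P0=I P1=M P2=I  mem[L4]=0
3. P0: load  L1  bus=[BusRd]  L1: P0=E P1=I P2=I  mem[L1]=0
4. P1: store L1 := 39  bus=[BusRdX]  L1: P0=I P1=M P2=I  mem[L1]=0
5. P0: store L0 := 35  bus=[BusRdX]  L0: P0=M P1=I P2=I  mem[L0]=90
6. P2: store L1 := 40  bus=[BusRdX,Flush]  L1: P0=I P1=I P2=M  mem[L1]=39
7. P0: load  L4  bus=[BusRd,Flush]  L4: P0=S P1=S P2=I  mem[L4]=81
8. P1: load  L3  bus=[BusRd]  L3: P0=S P1=S P2=I  mem[L3]=90
9. P0: load  L4  bus=[-]  L4: P0=S P1=S P2=I  mem[L4]=81
10. P0: store L1 := 92  bus=[BusRdX,Flush]  L1: P0=M P1=I P2=I  mem[L1]=40
11. P1: load  L1  bus=[BusRd,Flush]  L1: P0=S P1=S P2=I  mem[L1]=92
12. P2: load  L0  bus=[BusRd,Flush]  L0: P0=S P1=I P2=S  mem[L0]=35
13. P1: store L1 := 40  bus=[BusUpgr]  L1: P0=I P1=M P2=I  mem[L1]=92
14. P2: store L0 := 81  bus=[BusUpgr]  L0: P0=I P1=I P2=M  mem[L0]=35
15. P2: load  L0  bus=[-]  L0: P0=I P1=I P2=M  mem[L0]=35
16. P0: load  L1  bus=[BusRd,Flush]  L1: P0=S P1=S P2=I  mem[L1]=40
17. P0: store L1 := 15  bus=[BusUpgr]  L1: P0=M P1=I P2=I  mem[L1]=40
18. P1: load  L4  bus=[-]  L4: P0=S P1=S P2=I  mem[L4]=81
19. P0: store L3 := 56  bus=[BusUpgr]  L3: P0=M P1=I P2=I  mem[L3]=90
20. P2: store L0 := 20  bus=[-]  L0: P0=I P1=I P2=M  mem[L0]=35
21. P1: load  L1  bus=[BusRd,Flush]  L1: P0=S P1=S P2=I  mem[L1]=15
22. P2: store L1 := 35  bus=[BusRdX]  L1: P0=I P1=I P2=M  mem[L1]=15
23. P1: load  L2  bus=[BusRd]  L2: P0=I P1=E P2=I  mem[L2]=50
24. P0: load  L1  bus=[BusRd,Flush]  L1: P0=S P1=I P2=S  mem[L1]=35
25. P1: store L1 := 33  bus=[BusRdX]  L1: P0=I P1=M P2=I  mem[L1]=35
26. P2: store L4 := 63  bus=[BusRdX]  L4: P0=I P1=I P2=M  mem[L4]=81
27. P1: load  L0  bus=[BusRd,Flush]  L0: P0=I P1=S P2=S  mem[L0]=20
28. P0: load  L1  bus=[BusRd,Flush]  L1: P0=S P1=S P2=I  mem[L1]=33
29. P1: load  L4  bus=[BusRd,Flush]  L4: P0=I P1=S P2=S  mem[L4]=63

state = I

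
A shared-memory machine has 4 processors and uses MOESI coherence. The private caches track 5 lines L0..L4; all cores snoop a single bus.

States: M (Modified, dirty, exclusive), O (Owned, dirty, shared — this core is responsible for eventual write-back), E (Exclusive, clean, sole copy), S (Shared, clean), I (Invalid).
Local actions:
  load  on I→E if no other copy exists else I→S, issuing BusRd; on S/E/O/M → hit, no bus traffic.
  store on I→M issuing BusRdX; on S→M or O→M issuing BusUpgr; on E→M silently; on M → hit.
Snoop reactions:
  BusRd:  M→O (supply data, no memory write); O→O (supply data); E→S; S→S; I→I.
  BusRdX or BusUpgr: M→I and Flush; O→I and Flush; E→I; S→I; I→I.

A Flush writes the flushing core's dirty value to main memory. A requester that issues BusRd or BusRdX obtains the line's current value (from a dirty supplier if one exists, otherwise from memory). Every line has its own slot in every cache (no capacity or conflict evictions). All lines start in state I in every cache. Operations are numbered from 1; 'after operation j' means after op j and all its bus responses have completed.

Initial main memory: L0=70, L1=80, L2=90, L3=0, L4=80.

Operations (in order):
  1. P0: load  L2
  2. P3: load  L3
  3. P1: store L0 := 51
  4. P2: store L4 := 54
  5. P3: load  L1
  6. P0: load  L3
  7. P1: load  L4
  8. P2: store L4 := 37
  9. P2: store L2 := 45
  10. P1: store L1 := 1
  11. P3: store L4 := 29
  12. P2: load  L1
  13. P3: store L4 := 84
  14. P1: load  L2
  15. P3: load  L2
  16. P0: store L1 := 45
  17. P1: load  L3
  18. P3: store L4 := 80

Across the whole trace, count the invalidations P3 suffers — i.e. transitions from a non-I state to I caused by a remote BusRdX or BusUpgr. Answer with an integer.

invalidations = 1

1. P0: load  L2  bus=[BusRd]  L2: P0=E P1=I P2=I P3=I  mem[L2]=90
2. P3: load  L3  bus=[BusRd]  L3: P0=I P1=I P2=I P3=E  mem[L3]=0
3. P1: store L0 := 51  bus=[BusRdX]  L0: P0=I P1=M P2=I P3=I  mem[L0]=70
4. P2: store L4 := 54  bus=[BusRdX]  L4: P0=I P1=I P2=M P3=I  mem[L4]=80
5. P3: load  L1  bus=[BusRd]  L1: P0=I P1=I P2=I P3=E  mem[L1]=80
6. P0: load  L3  bus=[BusRd]  L3: P0=S P1=I P2=I P3=S  mem[L3]=0
7. P1: load  L4  bus=[BusRd]  L4: P0=I P1=S P2=O P3=I  mem[L4]=80
8. P2: store L4 := 37  bus=[BusUpgr]  L4: P0=I P1=I P2=M P3=I  mem[L4]=80
9. P2: store L2 := 45  bus=[BusRdX]  L2: P0=I P1=I P2=M P3=I  mem[L2]=90
10. P1: store L1 := 1  bus=[BusRdX]  L1: P0=I P1=M P2=I P3=I  mem[L1]=80
11. P3: store L4 := 29  bus=[BusRdX,Flush]  L4: P0=I P1=I P2=I P3=M  mem[L4]=37
12. P2: load  L1  bus=[BusRd]  L1: P0=I P1=O P2=S P3=I  mem[L1]=80
13. P3: store L4 := 84  bus=[-]  L4: P0=I P1=I P2=I P3=M  mem[L4]=37
14. P1: load  L2  bus=[BusRd]  L2: P0=I P1=S P2=O P3=I  mem[L2]=90
15. P3: load  L2  bus=[BusRd]  L2: P0=I P1=S P2=O P3=S  mem[L2]=90
16. P0: store L1 := 45  bus=[BusRdX,Flush]  L1: P0=M P1=I P2=I P3=I  mem[L1]=1
17. P1: load  L3  bus=[BusRd]  L3: P0=S P1=S P2=I P3=S  mem[L3]=0
18. P3: store L4 := 80  bus=[-]  L4: P0=I P1=I P2=I P3=M  mem[L4]=37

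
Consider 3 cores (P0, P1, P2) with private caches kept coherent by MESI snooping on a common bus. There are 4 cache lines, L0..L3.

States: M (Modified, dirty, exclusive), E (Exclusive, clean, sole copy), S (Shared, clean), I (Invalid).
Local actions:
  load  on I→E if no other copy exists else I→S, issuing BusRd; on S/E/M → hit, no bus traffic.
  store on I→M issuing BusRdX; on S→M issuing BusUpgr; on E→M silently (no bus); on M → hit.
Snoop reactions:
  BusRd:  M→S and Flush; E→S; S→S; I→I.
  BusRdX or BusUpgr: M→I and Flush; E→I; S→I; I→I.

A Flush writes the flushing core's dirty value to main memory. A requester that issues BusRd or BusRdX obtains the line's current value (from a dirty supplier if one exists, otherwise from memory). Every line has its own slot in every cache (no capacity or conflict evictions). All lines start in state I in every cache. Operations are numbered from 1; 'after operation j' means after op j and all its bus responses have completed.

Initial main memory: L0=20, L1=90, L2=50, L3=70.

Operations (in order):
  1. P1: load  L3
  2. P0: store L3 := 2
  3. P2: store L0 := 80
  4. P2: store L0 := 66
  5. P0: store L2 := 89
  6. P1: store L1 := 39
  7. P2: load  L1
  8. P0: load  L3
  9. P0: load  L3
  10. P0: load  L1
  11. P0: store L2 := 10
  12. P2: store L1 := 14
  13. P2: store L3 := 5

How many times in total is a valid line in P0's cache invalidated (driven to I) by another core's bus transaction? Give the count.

1. P1: load  L3  bus=[BusRd]  L3: P0=I P1=E P2=I  mem[L3]=70
2. P0: store L3 := 2  bus=[BusRdX]  L3: P0=M P1=I P2=I  mem[L3]=70
3. P2: store L0 := 80  bus=[BusRdX]  L0: P0=I P1=I P2=M  mem[L0]=20
4. P2: store L0 := 66  bus=[-]  L0: P0=I P1=I P2=M  mem[L0]=20
5. P0: store L2 := 89  bus=[BusRdX]  L2: P0=M P1=I P2=I  mem[L2]=50
6. P1: store L1 := 39  bus=[BusRdX]  L1: P0=I P1=M P2=I  mem[L1]=90
7. P2: load  L1  bus=[BusRd,Flush]  L1: P0=I P1=S P2=S  mem[L1]=39
8. P0: load  L3  bus=[-]  L3: P0=M P1=I P2=I  mem[L3]=70
9. P0: load  L3  bus=[-]  L3: P0=M P1=I P2=I  mem[L3]=70
10. P0: load  L1  bus=[BusRd]  L1: P0=S P1=S P2=S  mem[L1]=39
11. P0: store L2 := 10  bus=[-]  L2: P0=M P1=I P2=I  mem[L2]=50
12. P2: store L1 := 14  bus=[BusUpgr]  L1: P0=I P1=I P2=M  mem[L1]=39
13. P2: store L3 := 5  bus=[BusRdX,Flush]  L3: P0=I P1=I P2=M  mem[L3]=2

invalidations = 2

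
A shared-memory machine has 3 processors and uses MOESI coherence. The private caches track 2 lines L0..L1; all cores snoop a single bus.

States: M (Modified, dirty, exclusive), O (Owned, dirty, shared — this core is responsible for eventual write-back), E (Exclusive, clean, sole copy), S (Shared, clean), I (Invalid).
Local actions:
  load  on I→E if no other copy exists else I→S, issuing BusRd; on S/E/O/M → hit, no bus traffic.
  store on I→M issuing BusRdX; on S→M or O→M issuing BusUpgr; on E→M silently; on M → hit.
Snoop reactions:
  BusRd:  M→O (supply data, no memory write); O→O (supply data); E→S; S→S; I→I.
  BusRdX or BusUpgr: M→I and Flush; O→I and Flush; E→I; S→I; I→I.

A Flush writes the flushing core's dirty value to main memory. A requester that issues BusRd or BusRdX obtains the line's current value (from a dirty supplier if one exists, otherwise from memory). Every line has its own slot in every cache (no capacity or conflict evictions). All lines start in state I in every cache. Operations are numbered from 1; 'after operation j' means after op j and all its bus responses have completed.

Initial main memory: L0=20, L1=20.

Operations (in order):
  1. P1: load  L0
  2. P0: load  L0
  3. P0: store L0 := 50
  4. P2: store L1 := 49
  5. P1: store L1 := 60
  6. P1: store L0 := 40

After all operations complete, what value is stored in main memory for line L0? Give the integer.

memory[L0] = 50

step 1: P1: load  L0  ⟶  IEI  (L0)  txn=BusRd  M[L0]=20
step 2: P0: load  L0  ⟶  SSI  (L0)  txn=BusRd  M[L0]=20
step 3: P0: store L0 := 50  ⟶  MII  (L0)  txn=BusUpgr  M[L0]=20
step 4: P2: store L1 := 49  ⟶  IIM  (L1)  txn=BusRdX  M[L1]=20
step 5: P1: store L1 := 60  ⟶  IMI  (L1)  txn=BusRdX+Flush  M[L1]=49
step 6: P1: store L0 := 40  ⟶  IMI  (L0)  txn=BusRdX+Flush  M[L0]=50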